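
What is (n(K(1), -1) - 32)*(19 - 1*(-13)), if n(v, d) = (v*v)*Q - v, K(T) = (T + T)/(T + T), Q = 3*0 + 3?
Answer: -960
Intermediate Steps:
Q = 3 (Q = 0 + 3 = 3)
K(T) = 1 (K(T) = (2*T)/((2*T)) = (2*T)*(1/(2*T)) = 1)
n(v, d) = -v + 3*v² (n(v, d) = (v*v)*3 - v = v²*3 - v = 3*v² - v = -v + 3*v²)
(n(K(1), -1) - 32)*(19 - 1*(-13)) = (1*(-1 + 3*1) - 32)*(19 - 1*(-13)) = (1*(-1 + 3) - 32)*(19 + 13) = (1*2 - 32)*32 = (2 - 32)*32 = -30*32 = -960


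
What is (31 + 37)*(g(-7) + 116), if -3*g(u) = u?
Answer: 24140/3 ≈ 8046.7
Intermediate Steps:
g(u) = -u/3
(31 + 37)*(g(-7) + 116) = (31 + 37)*(-1/3*(-7) + 116) = 68*(7/3 + 116) = 68*(355/3) = 24140/3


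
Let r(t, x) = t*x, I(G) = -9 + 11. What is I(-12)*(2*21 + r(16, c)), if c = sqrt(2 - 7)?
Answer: 84 + 32*I*sqrt(5) ≈ 84.0 + 71.554*I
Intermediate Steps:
I(G) = 2
c = I*sqrt(5) (c = sqrt(-5) = I*sqrt(5) ≈ 2.2361*I)
I(-12)*(2*21 + r(16, c)) = 2*(2*21 + 16*(I*sqrt(5))) = 2*(42 + 16*I*sqrt(5)) = 84 + 32*I*sqrt(5)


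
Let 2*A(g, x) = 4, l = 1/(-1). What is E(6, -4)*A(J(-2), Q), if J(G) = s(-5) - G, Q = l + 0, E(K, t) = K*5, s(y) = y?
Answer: 60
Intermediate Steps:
l = -1
E(K, t) = 5*K
Q = -1 (Q = -1 + 0 = -1)
J(G) = -5 - G
A(g, x) = 2 (A(g, x) = (½)*4 = 2)
E(6, -4)*A(J(-2), Q) = (5*6)*2 = 30*2 = 60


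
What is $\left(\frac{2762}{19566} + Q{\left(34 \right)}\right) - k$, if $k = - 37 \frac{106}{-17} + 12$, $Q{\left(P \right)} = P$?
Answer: $- \frac{34686607}{166311} \approx -208.56$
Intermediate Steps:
$k = \frac{4126}{17}$ ($k = - 37 \cdot 106 \left(- \frac{1}{17}\right) + 12 = \left(-37\right) \left(- \frac{106}{17}\right) + 12 = \frac{3922}{17} + 12 = \frac{4126}{17} \approx 242.71$)
$\left(\frac{2762}{19566} + Q{\left(34 \right)}\right) - k = \left(\frac{2762}{19566} + 34\right) - \frac{4126}{17} = \left(2762 \cdot \frac{1}{19566} + 34\right) - \frac{4126}{17} = \left(\frac{1381}{9783} + 34\right) - \frac{4126}{17} = \frac{334003}{9783} - \frac{4126}{17} = - \frac{34686607}{166311}$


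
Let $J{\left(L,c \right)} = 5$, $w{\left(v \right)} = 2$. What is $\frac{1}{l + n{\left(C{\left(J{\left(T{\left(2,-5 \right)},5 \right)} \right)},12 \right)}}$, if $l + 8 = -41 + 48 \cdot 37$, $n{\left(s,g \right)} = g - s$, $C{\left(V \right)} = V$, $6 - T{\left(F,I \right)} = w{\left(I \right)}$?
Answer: $\frac{1}{1734} \approx 0.0005767$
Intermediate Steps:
$T{\left(F,I \right)} = 4$ ($T{\left(F,I \right)} = 6 - 2 = 4$)
$l = 1727$ ($l = -8 + \left(-41 + 48 \cdot 37\right) = -8 + \left(-41 + 1776\right) = -8 + 1735 = 1727$)
$\frac{1}{l + n{\left(C{\left(J{\left(T{\left(2,-5 \right)},5 \right)} \right)},12 \right)}} = \frac{1}{1727 + \left(12 - 5\right)} = \frac{1}{1727 + 7} = \frac{1}{1734}$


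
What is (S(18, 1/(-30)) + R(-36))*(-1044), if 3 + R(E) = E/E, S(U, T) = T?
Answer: 10614/5 ≈ 2122.8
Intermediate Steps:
R(E) = -2 (R(E) = -3 + E/E = -3 + 1 = -2)
(S(18, 1/(-30)) + R(-36))*(-1044) = (1/(-30) - 2)*(-1044) = (-1/30 - 2)*(-1044) = -61/30*(-1044) = 10614/5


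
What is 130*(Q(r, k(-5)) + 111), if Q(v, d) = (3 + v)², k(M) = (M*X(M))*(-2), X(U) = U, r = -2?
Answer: 14560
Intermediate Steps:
k(M) = -2*M² (k(M) = (M*M)*(-2) = M²*(-2) = -2*M²)
130*(Q(r, k(-5)) + 111) = 130*((3 - 2)² + 111) = 130*(1² + 111) = 130*(1 + 111) = 130*112 = 14560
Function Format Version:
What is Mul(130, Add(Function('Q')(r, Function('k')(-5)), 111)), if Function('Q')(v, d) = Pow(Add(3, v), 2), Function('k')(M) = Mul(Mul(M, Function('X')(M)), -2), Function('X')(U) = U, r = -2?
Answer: 14560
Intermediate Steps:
Function('k')(M) = Mul(-2, Pow(M, 2)) (Function('k')(M) = Mul(Mul(M, M), -2) = Mul(Pow(M, 2), -2) = Mul(-2, Pow(M, 2)))
Mul(130, Add(Function('Q')(r, Function('k')(-5)), 111)) = Mul(130, Add(Pow(Add(3, -2), 2), 111)) = Mul(130, Add(Pow(1, 2), 111)) = Mul(130, Add(1, 111)) = Mul(130, 112) = 14560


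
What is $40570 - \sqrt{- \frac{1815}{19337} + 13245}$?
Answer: $40570 - \frac{5 \sqrt{198101183790}}{19337} \approx 40455.0$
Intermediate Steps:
$40570 - \sqrt{- \frac{1815}{19337} + 13245} = 40570 - \sqrt{\frac{256116750}{19337}} = 40570 - \frac{5 \sqrt{198101183790}}{19337}$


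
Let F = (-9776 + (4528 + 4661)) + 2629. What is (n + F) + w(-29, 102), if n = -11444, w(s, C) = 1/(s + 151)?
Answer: -1147043/122 ≈ -9402.0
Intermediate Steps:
w(s, C) = 1/(151 + s)
F = 2042 (F = (-9776 + 9189) + 2629 = -587 + 2629 = 2042)
(n + F) + w(-29, 102) = (-11444 + 2042) + 1/(151 - 29) = -9402 + 1/122 = -1147043/122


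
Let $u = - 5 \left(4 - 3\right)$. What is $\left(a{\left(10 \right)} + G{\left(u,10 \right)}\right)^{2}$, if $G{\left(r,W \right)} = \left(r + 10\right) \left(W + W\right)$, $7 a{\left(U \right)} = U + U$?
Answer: $\frac{518400}{49} \approx 10580.0$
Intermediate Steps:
$a{\left(U \right)} = \frac{2 U}{7}$ ($a{\left(U \right)} = \frac{U + U}{7} = \frac{2 U}{7}$)
$u = -5$ ($u = \left(-5\right) 1 = -5$)
$G{\left(r,W \right)} = 2 W \left(10 + r\right)$ ($G{\left(r,W \right)} = \left(10 + r\right) 2 W = 2 W \left(10 + r\right)$)
$\left(a{\left(10 \right)} + G{\left(u,10 \right)}\right)^{2} = \left(\frac{2}{7} \cdot 10 + 2 \cdot 10 \left(10 - 5\right)\right)^{2} = \left(\frac{20}{7} + 2 \cdot 10 \cdot 5\right)^{2} = \left(\frac{20}{7} + 100\right)^{2} = \left(\frac{720}{7}\right)^{2} = \frac{518400}{49}$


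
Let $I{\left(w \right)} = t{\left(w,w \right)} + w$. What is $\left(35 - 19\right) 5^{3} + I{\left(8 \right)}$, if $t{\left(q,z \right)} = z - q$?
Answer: $2008$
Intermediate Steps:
$I{\left(w \right)} = w$ ($I{\left(w \right)} = \left(w - w\right) + w = 0 + w = w$)
$\left(35 - 19\right) 5^{3} + I{\left(8 \right)} = \left(35 - 19\right) 5^{3} + 8 = \left(35 - 19\right) 125 + 8 = 16 \cdot 125 + 8 = 2000 + 8 = 2008$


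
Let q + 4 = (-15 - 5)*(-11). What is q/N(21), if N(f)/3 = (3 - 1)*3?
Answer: 12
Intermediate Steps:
q = 216 (q = -4 + (-15 - 5)*(-11) = -4 - 20*(-11) = -4 + 220 = 216)
N(f) = 18 (N(f) = 3*((3 - 1)*3) = 3*(2*3) = 3*6 = 18)
q/N(21) = 216/18 = 216*(1/18) = 12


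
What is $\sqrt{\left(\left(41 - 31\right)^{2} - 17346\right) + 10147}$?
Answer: $i \sqrt{7099} \approx 84.256 i$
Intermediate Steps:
$\sqrt{\left(\left(41 - 31\right)^{2} - 17346\right) + 10147} = \sqrt{\left(10^{2} - 17346\right) + 10147} = \sqrt{\left(100 - 17346\right) + 10147} = \sqrt{-17246 + 10147} = \sqrt{-7099} = i \sqrt{7099}$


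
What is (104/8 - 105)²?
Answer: 8464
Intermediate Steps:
(104/8 - 105)² = (104*(⅛) - 105)² = (13 - 105)² = (-92)² = 8464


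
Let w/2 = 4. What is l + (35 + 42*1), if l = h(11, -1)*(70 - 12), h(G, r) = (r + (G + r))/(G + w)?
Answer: 1985/19 ≈ 104.47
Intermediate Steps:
w = 8 (w = 2*4 = 8)
h(G, r) = (G + 2*r)/(8 + G) (h(G, r) = (r + (G + r))/(G + 8) = (G + 2*r)/(8 + G))
l = 522/19 (l = ((11 + 2*(-1))/(8 + 11))*(70 - 12) = ((11 - 2)/19)*58 = ((1/19)*9)*58 = (9/19)*58 = 522/19 ≈ 27.474)
l + (35 + 42*1) = 522/19 + (35 + 42*1) = 522/19 + (35 + 42) = 522/19 + 77 = 1985/19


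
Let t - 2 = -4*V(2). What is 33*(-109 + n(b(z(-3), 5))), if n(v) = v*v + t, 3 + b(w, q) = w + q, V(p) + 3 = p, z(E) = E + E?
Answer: -2871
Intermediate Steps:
z(E) = 2*E
V(p) = -3 + p
b(w, q) = -3 + q + w (b(w, q) = -3 + (w + q) = -3 + (q + w) = -3 + q + w)
t = 6 (t = 2 - 4*(-3 + 2) = 2 - 4*(-1) = 2 + 4 = 6)
n(v) = 6 + v**2 (n(v) = v*v + 6 = v**2 + 6 = 6 + v**2)
33*(-109 + n(b(z(-3), 5))) = 33*(-109 + (6 + (-3 + 5 + 2*(-3))**2)) = 33*(-109 + (6 + (-3 + 5 - 6)**2)) = 33*(-109 + (6 + (-4)**2)) = 33*(-109 + (6 + 16)) = 33*(-109 + 22) = 33*(-87) = -2871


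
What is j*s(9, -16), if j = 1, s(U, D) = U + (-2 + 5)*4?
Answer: 21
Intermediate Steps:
s(U, D) = 12 + U (s(U, D) = U + 3*4 = U + 12 = 12 + U)
j*s(9, -16) = 1*(12 + 9) = 1*21 = 21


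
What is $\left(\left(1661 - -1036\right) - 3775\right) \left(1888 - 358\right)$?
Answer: $-1649340$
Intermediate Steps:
$\left(\left(1661 - -1036\right) - 3775\right) \left(1888 - 358\right) = \left(\left(1661 + 1036\right) - 3775\right) 1530 = \left(2697 - 3775\right) 1530 = \left(-1078\right) 1530 = -1649340$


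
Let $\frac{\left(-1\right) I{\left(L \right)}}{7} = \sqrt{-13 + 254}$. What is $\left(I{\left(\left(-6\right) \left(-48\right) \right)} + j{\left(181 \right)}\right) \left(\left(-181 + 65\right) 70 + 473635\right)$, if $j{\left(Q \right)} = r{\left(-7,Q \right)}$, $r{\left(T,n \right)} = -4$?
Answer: $-1862060 - 3258605 \sqrt{241} \approx -5.2449 \cdot 10^{7}$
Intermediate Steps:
$j{\left(Q \right)} = -4$
$I{\left(L \right)} = - 7 \sqrt{241}$ ($I{\left(L \right)} = - 7 \sqrt{-13 + 254} = - 7 \sqrt{241}$)
$\left(I{\left(\left(-6\right) \left(-48\right) \right)} + j{\left(181 \right)}\right) \left(\left(-181 + 65\right) 70 + 473635\right) = \left(- 7 \sqrt{241} - 4\right) \left(\left(-181 + 65\right) 70 + 473635\right) = \left(-4 - 7 \sqrt{241}\right) \left(\left(-116\right) 70 + 473635\right) = \left(-4 - 7 \sqrt{241}\right) \left(-8120 + 473635\right) = \left(-4 - 7 \sqrt{241}\right) 465515 = -1862060 - 3258605 \sqrt{241}$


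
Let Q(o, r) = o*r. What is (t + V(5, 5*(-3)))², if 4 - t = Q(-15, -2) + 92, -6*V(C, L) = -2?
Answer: 124609/9 ≈ 13845.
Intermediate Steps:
V(C, L) = ⅓ (V(C, L) = -⅙*(-2) = ⅓)
t = -118 (t = 4 - (-15*(-2) + 92) = 4 - (30 + 92) = 4 - 1*122 = 4 - 122 = -118)
(t + V(5, 5*(-3)))² = (-118 + ⅓)² = (-353/3)² = 124609/9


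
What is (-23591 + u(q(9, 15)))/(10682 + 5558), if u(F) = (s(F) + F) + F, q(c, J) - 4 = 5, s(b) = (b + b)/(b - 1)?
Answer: -13469/9280 ≈ -1.4514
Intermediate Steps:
s(b) = 2*b/(-1 + b) (s(b) = (2*b)/(-1 + b) = 2*b/(-1 + b))
q(c, J) = 9 (q(c, J) = 4 + 5 = 9)
u(F) = 2*F + 2*F/(-1 + F) (u(F) = (2*F/(-1 + F) + F) + F = (F + 2*F/(-1 + F)) + F = 2*F + 2*F/(-1 + F))
(-23591 + u(q(9, 15)))/(10682 + 5558) = (-23591 + 2*9**2/(-1 + 9))/(10682 + 5558) = (-23591 + 2*81/8)/16240 = (-23591 + 2*81*(1/8))*(1/16240) = (-23591 + 81/4)*(1/16240) = -94283/4*1/16240 = -13469/9280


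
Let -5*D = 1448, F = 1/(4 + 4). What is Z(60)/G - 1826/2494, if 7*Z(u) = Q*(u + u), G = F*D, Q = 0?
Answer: -913/1247 ≈ -0.73216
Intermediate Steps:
F = ⅛ (F = 1/8 = ⅛ ≈ 0.12500)
D = -1448/5 (D = -⅕*1448 = -1448/5 ≈ -289.60)
G = -181/5 (G = (⅛)*(-1448/5) = -181/5 ≈ -36.200)
Z(u) = 0 (Z(u) = (0*(u + u))/7 = (0*(2*u))/7 = (⅐)*0 = 0)
Z(60)/G - 1826/2494 = 0/(-181/5) - 1826/2494 = 0*(-5/181) - 1826*1/2494 = 0 - 913/1247 = -913/1247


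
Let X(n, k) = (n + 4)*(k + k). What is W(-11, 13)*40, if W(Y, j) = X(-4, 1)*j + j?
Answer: 520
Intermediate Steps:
X(n, k) = 2*k*(4 + n) (X(n, k) = (4 + n)*(2*k) = 2*k*(4 + n))
W(Y, j) = j (W(Y, j) = (2*1*(4 - 4))*j + j = (2*1*0)*j + j = 0*j + j = 0 + j = j)
W(-11, 13)*40 = 13*40 = 520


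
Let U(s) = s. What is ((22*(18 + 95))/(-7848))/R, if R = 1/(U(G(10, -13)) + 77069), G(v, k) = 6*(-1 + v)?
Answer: -95863889/3924 ≈ -24430.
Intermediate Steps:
G(v, k) = -6 + 6*v
R = 1/77123 (R = 1/((-6 + 6*10) + 77069) = 1/((-6 + 60) + 77069) = 1/(54 + 77069) = 1/77123 ≈ 1.2966e-5)
((22*(18 + 95))/(-7848))/R = ((22*(18 + 95))/(-7848))/(1/77123) = ((22*113)*(-1/7848))*77123 = (2486*(-1/7848))*77123 = -1243/3924*77123 = -95863889/3924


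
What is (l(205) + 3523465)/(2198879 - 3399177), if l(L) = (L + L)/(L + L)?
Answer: -1761733/600149 ≈ -2.9355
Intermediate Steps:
l(L) = 1 (l(L) = (2*L)/((2*L)) = (2*L)*(1/(2*L)) = 1)
(l(205) + 3523465)/(2198879 - 3399177) = (1 + 3523465)/(2198879 - 3399177) = 3523466/(-1200298) = 3523466*(-1/1200298) = -1761733/600149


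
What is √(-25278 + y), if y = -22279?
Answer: I*√47557 ≈ 218.08*I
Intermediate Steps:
√(-25278 + y) = √(-25278 - 22279) = √(-47557) = I*√47557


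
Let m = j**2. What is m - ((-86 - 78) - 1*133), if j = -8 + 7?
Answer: 298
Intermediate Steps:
j = -1
m = 1 (m = (-1)**2 = 1)
m - ((-86 - 78) - 1*133) = 1 - ((-86 - 78) - 1*133) = 1 - (-164 - 133) = 1 - 1*(-297) = 1 + 297 = 298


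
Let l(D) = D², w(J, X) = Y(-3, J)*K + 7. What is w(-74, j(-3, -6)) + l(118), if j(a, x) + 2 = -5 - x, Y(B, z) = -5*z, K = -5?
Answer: 12081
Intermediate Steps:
j(a, x) = -7 - x (j(a, x) = -2 + (-5 - x) = -7 - x)
w(J, X) = 7 + 25*J (w(J, X) = -5*J*(-5) + 7 = 25*J + 7 = 7 + 25*J)
w(-74, j(-3, -6)) + l(118) = (7 + 25*(-74)) + 118² = (7 - 1850) + 13924 = -1843 + 13924 = 12081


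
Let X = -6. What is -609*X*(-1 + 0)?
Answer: -3654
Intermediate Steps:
-609*X*(-1 + 0) = -(-3654)*(-1 + 0) = -(-3654)*(-1) = -609*6 = -3654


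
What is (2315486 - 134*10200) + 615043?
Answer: 1563729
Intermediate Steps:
(2315486 - 134*10200) + 615043 = (2315486 - 1366800) + 615043 = 948686 + 615043 = 1563729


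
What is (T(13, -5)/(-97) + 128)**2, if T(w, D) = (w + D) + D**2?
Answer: 153338689/9409 ≈ 16297.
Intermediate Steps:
T(w, D) = D + w + D**2 (T(w, D) = (D + w) + D**2 = D + w + D**2)
(T(13, -5)/(-97) + 128)**2 = ((-5 + 13 + (-5)**2)/(-97) + 128)**2 = ((-5 + 13 + 25)*(-1/97) + 128)**2 = (33*(-1/97) + 128)**2 = (-33/97 + 128)**2 = (12383/97)**2 = 153338689/9409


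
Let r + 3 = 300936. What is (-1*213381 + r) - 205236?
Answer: -117684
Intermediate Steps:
r = 300933 (r = -3 + 300936 = 300933)
(-1*213381 + r) - 205236 = (-1*213381 + 300933) - 205236 = (-213381 + 300933) - 205236 = 87552 - 205236 = -117684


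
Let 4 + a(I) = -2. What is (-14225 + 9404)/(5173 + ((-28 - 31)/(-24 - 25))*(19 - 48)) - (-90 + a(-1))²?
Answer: -773503895/83922 ≈ -9216.9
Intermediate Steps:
a(I) = -6 (a(I) = -4 - 2 = -6)
(-14225 + 9404)/(5173 + ((-28 - 31)/(-24 - 25))*(19 - 48)) - (-90 + a(-1))² = (-14225 + 9404)/(5173 + ((-28 - 31)/(-24 - 25))*(19 - 48)) - (-90 - 6)² = -4821/(5173 - 59/(-49)*(-29)) - 1*(-96)² = -4821/(5173 - 59*(-1/49)*(-29)) - 1*9216 = -4821/(5173 + (59/49)*(-29)) - 9216 = -4821/(5173 - 1711/49) - 9216 = -4821/251766/49 - 9216 = -4821*49/251766 - 9216 = -78743/83922 - 9216 = -773503895/83922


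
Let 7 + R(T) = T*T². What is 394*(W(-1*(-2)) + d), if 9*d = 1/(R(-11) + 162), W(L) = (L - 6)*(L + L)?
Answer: -33360965/5292 ≈ -6304.0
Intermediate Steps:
R(T) = -7 + T³ (R(T) = -7 + T*T² = -7 + T³)
W(L) = 2*L*(-6 + L) (W(L) = (-6 + L)*(2*L) = 2*L*(-6 + L))
d = -1/10584 (d = 1/(9*((-7 + (-11)³) + 162)) = 1/(9*((-7 - 1331) + 162)) = 1/(9*(-1338 + 162)) = (⅑)/(-1176) = (⅑)*(-1/1176) = -1/10584 ≈ -9.4482e-5)
394*(W(-1*(-2)) + d) = 394*(2*(-1*(-2))*(-6 - 1*(-2)) - 1/10584) = 394*(2*2*(-6 + 2) - 1/10584) = 394*(2*2*(-4) - 1/10584) = 394*(-16 - 1/10584) = 394*(-169345/10584) = -33360965/5292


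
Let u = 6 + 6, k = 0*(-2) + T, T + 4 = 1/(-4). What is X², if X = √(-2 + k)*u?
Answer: -900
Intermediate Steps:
T = -17/4 (T = -4 + 1/(-4) = -4 - ¼ = -17/4 ≈ -4.2500)
k = -17/4 (k = 0*(-2) - 17/4 = 0 - 17/4 = -17/4 ≈ -4.2500)
u = 12
X = 30*I (X = √(-2 - 17/4)*12 = √(-25/4)*12 = (5*I/2)*12 = 30*I ≈ 30.0*I)
X² = (30*I)² = -900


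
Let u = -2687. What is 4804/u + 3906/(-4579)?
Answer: -32492938/12303773 ≈ -2.6409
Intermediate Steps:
4804/u + 3906/(-4579) = 4804/(-2687) + 3906/(-4579) = 4804*(-1/2687) + 3906*(-1/4579) = -4804/2687 - 3906/4579 = -32492938/12303773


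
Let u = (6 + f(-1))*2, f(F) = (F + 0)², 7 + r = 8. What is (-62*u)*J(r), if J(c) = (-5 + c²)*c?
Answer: 3472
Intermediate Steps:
r = 1 (r = -7 + 8 = 1)
f(F) = F²
J(c) = c*(-5 + c²)
u = 14 (u = (6 + (-1)²)*2 = (6 + 1)*2 = 7*2 = 14)
(-62*u)*J(r) = (-62*14)*(1*(-5 + 1²)) = -868*(-5 + 1) = -868*(-4) = 3472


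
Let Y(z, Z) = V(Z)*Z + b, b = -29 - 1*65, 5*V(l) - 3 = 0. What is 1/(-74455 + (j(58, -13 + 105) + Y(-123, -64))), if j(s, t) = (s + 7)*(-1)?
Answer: -5/373262 ≈ -1.3395e-5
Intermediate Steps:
V(l) = ⅗ (V(l) = ⅗ + (⅕)*0 = ⅗ + 0 = ⅗)
b = -94 (b = -29 - 65 = -94)
Y(z, Z) = -94 + 3*Z/5 (Y(z, Z) = 3*Z/5 - 94 = -94 + 3*Z/5)
j(s, t) = -7 - s (j(s, t) = (7 + s)*(-1) = -7 - s)
1/(-74455 + (j(58, -13 + 105) + Y(-123, -64))) = 1/(-74455 + ((-7 - 1*58) + (-94 + (⅗)*(-64)))) = 1/(-74455 + ((-7 - 58) + (-94 - 192/5))) = 1/(-74455 + (-65 - 662/5)) = 1/(-74455 - 987/5) = 1/(-373262/5) = -5/373262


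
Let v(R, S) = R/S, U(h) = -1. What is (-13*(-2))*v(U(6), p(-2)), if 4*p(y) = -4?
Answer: 26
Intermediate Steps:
p(y) = -1 (p(y) = (1/4)*(-4) = -1)
(-13*(-2))*v(U(6), p(-2)) = (-13*(-2))*(-1/(-1)) = 26*(-1*(-1)) = 26*1 = 26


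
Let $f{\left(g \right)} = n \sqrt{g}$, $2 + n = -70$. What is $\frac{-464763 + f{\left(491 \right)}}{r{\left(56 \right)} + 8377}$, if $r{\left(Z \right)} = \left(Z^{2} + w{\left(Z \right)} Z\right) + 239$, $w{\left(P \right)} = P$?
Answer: $- \frac{464763}{14888} - \frac{9 \sqrt{491}}{1861} \approx -31.324$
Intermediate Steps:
$n = -72$ ($n = -2 - 70 = -72$)
$f{\left(g \right)} = - 72 \sqrt{g}$
$r{\left(Z \right)} = 239 + 2 Z^{2}$ ($r{\left(Z \right)} = \left(Z^{2} + Z Z\right) + 239 = \left(Z^{2} + Z^{2}\right) + 239 = 2 Z^{2} + 239 = 239 + 2 Z^{2}$)
$\frac{-464763 + f{\left(491 \right)}}{r{\left(56 \right)} + 8377} = \frac{-464763 - 72 \sqrt{491}}{\left(239 + 2 \cdot 56^{2}\right) + 8377} = \frac{-464763 - 72 \sqrt{491}}{\left(239 + 2 \cdot 3136\right) + 8377} = \frac{-464763 - 72 \sqrt{491}}{\left(239 + 6272\right) + 8377} = \frac{-464763 - 72 \sqrt{491}}{6511 + 8377} = \frac{-464763 - 72 \sqrt{491}}{14888} = \left(-464763 - 72 \sqrt{491}\right) \frac{1}{14888} = - \frac{464763}{14888} - \frac{9 \sqrt{491}}{1861}$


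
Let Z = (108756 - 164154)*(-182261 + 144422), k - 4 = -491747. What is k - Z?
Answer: -2096696665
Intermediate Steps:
k = -491743 (k = 4 - 491747 = -491743)
Z = 2096204922 (Z = -55398*(-37839) = 2096204922)
k - Z = -491743 - 1*2096204922 = -491743 - 2096204922 = -2096696665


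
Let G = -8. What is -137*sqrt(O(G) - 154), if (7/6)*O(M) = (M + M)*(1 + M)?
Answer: -137*I*sqrt(58) ≈ -1043.4*I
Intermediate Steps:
O(M) = 12*M*(1 + M)/7 (O(M) = 6*((M + M)*(1 + M))/7 = 6*((2*M)*(1 + M))/7 = 6*(2*M*(1 + M))/7 = 12*M*(1 + M)/7)
-137*sqrt(O(G) - 154) = -137*sqrt((12/7)*(-8)*(1 - 8) - 154) = -137*sqrt((12/7)*(-8)*(-7) - 154) = -137*sqrt(96 - 154) = -137*I*sqrt(58)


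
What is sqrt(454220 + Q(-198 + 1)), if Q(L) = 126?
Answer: sqrt(454346) ≈ 674.05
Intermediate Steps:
sqrt(454220 + Q(-198 + 1)) = sqrt(454220 + 126) = sqrt(454346)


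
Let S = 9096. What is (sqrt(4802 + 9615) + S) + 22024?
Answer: 31120 + sqrt(14417) ≈ 31240.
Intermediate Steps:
(sqrt(4802 + 9615) + S) + 22024 = (sqrt(4802 + 9615) + 9096) + 22024 = (sqrt(14417) + 9096) + 22024 = (9096 + sqrt(14417)) + 22024 = 31120 + sqrt(14417)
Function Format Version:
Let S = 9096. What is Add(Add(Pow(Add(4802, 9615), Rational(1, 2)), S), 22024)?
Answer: Add(31120, Pow(14417, Rational(1, 2))) ≈ 31240.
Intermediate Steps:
Add(Add(Pow(Add(4802, 9615), Rational(1, 2)), S), 22024) = Add(Add(Pow(Add(4802, 9615), Rational(1, 2)), 9096), 22024) = Add(Add(Pow(14417, Rational(1, 2)), 9096), 22024) = Add(Add(9096, Pow(14417, Rational(1, 2))), 22024) = Add(31120, Pow(14417, Rational(1, 2)))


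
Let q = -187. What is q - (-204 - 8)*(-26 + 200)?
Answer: 36701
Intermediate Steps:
q - (-204 - 8)*(-26 + 200) = -187 - (-204 - 8)*(-26 + 200) = -187 - (-212)*174 = -187 - 1*(-36888) = -187 + 36888 = 36701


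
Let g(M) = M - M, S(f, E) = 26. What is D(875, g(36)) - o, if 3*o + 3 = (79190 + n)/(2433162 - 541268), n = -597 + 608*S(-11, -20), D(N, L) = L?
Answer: 1860427/1891894 ≈ 0.98337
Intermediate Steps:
g(M) = 0
n = 15211 (n = -597 + 608*26 = -597 + 15808 = 15211)
o = -1860427/1891894 (o = -1 + ((79190 + 15211)/(2433162 - 541268))/3 = -1 + (94401/1891894)/3 = -1 + (94401*(1/1891894))/3 = -1 + (⅓)*(94401/1891894) = -1 + 31467/1891894 = -1860427/1891894 ≈ -0.98337)
D(875, g(36)) - o = 0 - 1*(-1860427/1891894) = 0 + 1860427/1891894 = 1860427/1891894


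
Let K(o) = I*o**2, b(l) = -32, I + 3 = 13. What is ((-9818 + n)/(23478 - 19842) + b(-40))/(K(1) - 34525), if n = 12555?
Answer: 22723/25099308 ≈ 0.00090532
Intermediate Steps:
I = 10 (I = -3 + 13 = 10)
K(o) = 10*o**2
((-9818 + n)/(23478 - 19842) + b(-40))/(K(1) - 34525) = ((-9818 + 12555)/(23478 - 19842) - 32)/(10*1**2 - 34525) = (2737/3636 - 32)/(10*1 - 34525) = (2737*(1/3636) - 32)/(10 - 34525) = (2737/3636 - 32)/(-34515) = -113615/3636*(-1/34515) = 22723/25099308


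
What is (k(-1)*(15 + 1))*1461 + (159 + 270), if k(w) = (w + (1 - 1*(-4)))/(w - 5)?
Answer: -15155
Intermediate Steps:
k(w) = (5 + w)/(-5 + w) (k(w) = (w + (1 + 4))/(-5 + w) = (w + 5)/(-5 + w) = (5 + w)/(-5 + w))
(k(-1)*(15 + 1))*1461 + (159 + 270) = (((5 - 1)/(-5 - 1))*(15 + 1))*1461 + (159 + 270) = ((4/(-6))*16)*1461 + 429 = (-1/6*4*16)*1461 + 429 = -2/3*16*1461 + 429 = -32/3*1461 + 429 = -15584 + 429 = -15155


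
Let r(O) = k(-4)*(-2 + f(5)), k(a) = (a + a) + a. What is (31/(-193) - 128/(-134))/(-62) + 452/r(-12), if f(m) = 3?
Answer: -90625411/2405166 ≈ -37.680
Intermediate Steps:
k(a) = 3*a (k(a) = 2*a + a = 3*a)
r(O) = -12 (r(O) = (3*(-4))*(-2 + 3) = -12*1 = -12)
(31/(-193) - 128/(-134))/(-62) + 452/r(-12) = (31/(-193) - 128/(-134))/(-62) + 452/(-12) = (31*(-1/193) - 128*(-1/134))*(-1/62) + 452*(-1/12) = (-31/193 + 64/67)*(-1/62) - 113/3 = (10275/12931)*(-1/62) - 113/3 = -10275/801722 - 113/3 = -90625411/2405166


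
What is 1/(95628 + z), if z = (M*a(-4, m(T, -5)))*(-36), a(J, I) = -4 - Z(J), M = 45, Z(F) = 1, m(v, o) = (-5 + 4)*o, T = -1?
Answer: 1/103728 ≈ 9.6406e-6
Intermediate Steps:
m(v, o) = -o
a(J, I) = -5 (a(J, I) = -4 - 1*1 = -4 - 1 = -5)
z = 8100 (z = (45*(-5))*(-36) = -225*(-36) = 8100)
1/(95628 + z) = 1/(95628 + 8100) = 1/103728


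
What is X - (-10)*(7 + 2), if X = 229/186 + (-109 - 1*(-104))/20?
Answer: 33845/372 ≈ 90.981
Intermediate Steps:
X = 365/372 (X = 229*(1/186) + (-109 + 104)*(1/20) = 229/186 - 5*1/20 = 229/186 - ¼ = 365/372 ≈ 0.98118)
X - (-10)*(7 + 2) = 365/372 - (-10)*(7 + 2) = 365/372 - (-10)*9 = 365/372 - 1*(-90) = 365/372 + 90 = 33845/372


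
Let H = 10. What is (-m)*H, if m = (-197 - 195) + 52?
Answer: 3400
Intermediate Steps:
m = -340 (m = -392 + 52 = -340)
(-m)*H = -1*(-340)*10 = 340*10 = 3400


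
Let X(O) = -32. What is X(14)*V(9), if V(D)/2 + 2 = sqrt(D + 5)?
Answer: 128 - 64*sqrt(14) ≈ -111.47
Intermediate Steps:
V(D) = -4 + 2*sqrt(5 + D) (V(D) = -4 + 2*sqrt(D + 5) = -4 + 2*sqrt(5 + D))
X(14)*V(9) = -32*(-4 + 2*sqrt(5 + 9)) = -32*(-4 + 2*sqrt(14)) = 128 - 64*sqrt(14)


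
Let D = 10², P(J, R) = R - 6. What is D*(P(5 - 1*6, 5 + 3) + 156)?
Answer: 15800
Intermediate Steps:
P(J, R) = -6 + R
D = 100
D*(P(5 - 1*6, 5 + 3) + 156) = 100*((-6 + (5 + 3)) + 156) = 100*((-6 + 8) + 156) = 100*(2 + 156) = 100*158 = 15800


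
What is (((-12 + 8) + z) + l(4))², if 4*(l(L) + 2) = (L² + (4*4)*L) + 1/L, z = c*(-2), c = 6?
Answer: 1089/256 ≈ 4.2539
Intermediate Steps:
z = -12 (z = 6*(-2) = -12)
l(L) = -2 + 4*L + 1/(4*L) + L²/4 (l(L) = -2 + ((L² + (4*4)*L) + 1/L)/4 = -2 + ((L² + 16*L) + 1/L)/4 = -2 + (1/L + L² + 16*L)/4 = -2 + (4*L + 1/(4*L) + L²/4) = -2 + 4*L + 1/(4*L) + L²/4)
(((-12 + 8) + z) + l(4))² = (((-12 + 8) - 12) + (¼)*(1 + 4*(-8 + 4² + 16*4))/4)² = ((-4 - 12) + (¼)*(¼)*(1 + 4*(-8 + 16 + 64)))² = (-16 + (¼)*(¼)*(1 + 4*72))² = (-16 + (¼)*(¼)*(1 + 288))² = (-16 + (¼)*(¼)*289)² = (-16 + 289/16)² = (33/16)² = 1089/256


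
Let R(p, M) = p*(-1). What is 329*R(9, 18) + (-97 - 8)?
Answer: -3066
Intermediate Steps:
R(p, M) = -p
329*R(9, 18) + (-97 - 8) = 329*(-1*9) + (-97 - 8) = 329*(-9) - 105 = -2961 - 105 = -3066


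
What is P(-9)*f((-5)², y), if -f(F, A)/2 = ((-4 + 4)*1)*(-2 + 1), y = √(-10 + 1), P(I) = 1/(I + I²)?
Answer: 0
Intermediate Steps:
y = 3*I (y = √(-9) = 3*I ≈ 3.0*I)
f(F, A) = 0 (f(F, A) = -2*(-4 + 4)*1*(-2 + 1) = -2*0*1*(-1) = -0*(-1) = -2*0 = 0)
P(-9)*f((-5)², y) = (1/((-9)*(1 - 9)))*0 = -⅑/(-8)*0 = -⅑*(-⅛)*0 = (1/72)*0 = 0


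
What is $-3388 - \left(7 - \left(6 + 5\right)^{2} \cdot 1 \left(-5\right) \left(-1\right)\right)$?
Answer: $-2790$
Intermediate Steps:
$-3388 - \left(7 - \left(6 + 5\right)^{2} \cdot 1 \left(-5\right) \left(-1\right)\right) = -3388 - \left(7 - 11^{2} \left(\left(-5\right) \left(-1\right)\right)\right) = -3388 + \left(121 \cdot 5 - 7\right) = -3388 + \left(605 - 7\right) = -3388 + 598 = -2790$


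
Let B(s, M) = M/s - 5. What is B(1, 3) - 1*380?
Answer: -382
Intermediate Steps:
B(s, M) = -5 + M/s
B(1, 3) - 1*380 = (-5 + 3/1) - 1*380 = (-5 + 3*1) - 380 = (-5 + 3) - 380 = -2 - 380 = -382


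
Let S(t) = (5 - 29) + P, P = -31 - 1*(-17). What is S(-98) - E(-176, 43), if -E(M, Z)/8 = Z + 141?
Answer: 1434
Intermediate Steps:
E(M, Z) = -1128 - 8*Z (E(M, Z) = -8*(Z + 141) = -8*(141 + Z) = -1128 - 8*Z)
P = -14 (P = -31 + 17 = -14)
S(t) = -38 (S(t) = (5 - 29) - 14 = -24 - 14 = -38)
S(-98) - E(-176, 43) = -38 - (-1128 - 8*43) = -38 - (-1128 - 344) = -38 - 1*(-1472) = -38 + 1472 = 1434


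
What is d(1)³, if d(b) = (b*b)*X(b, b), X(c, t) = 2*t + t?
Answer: 27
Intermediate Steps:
X(c, t) = 3*t
d(b) = 3*b³ (d(b) = (b*b)*(3*b) = b²*(3*b) = 3*b³)
d(1)³ = (3*1³)³ = (3*1)³ = 3³ = 27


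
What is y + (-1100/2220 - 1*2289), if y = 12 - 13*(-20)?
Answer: -223942/111 ≈ -2017.5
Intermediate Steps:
y = 272 (y = 12 + 260 = 272)
y + (-1100/2220 - 1*2289) = 272 + (-1100/2220 - 1*2289) = 272 + (-1100*1/2220 - 2289) = 272 + (-55/111 - 2289) = 272 - 254134/111 = -223942/111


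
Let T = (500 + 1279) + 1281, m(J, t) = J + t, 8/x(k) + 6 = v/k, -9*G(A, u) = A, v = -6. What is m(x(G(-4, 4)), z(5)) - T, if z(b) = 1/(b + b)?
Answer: -1193521/390 ≈ -3060.3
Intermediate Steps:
G(A, u) = -A/9
x(k) = 8/(-6 - 6/k)
z(b) = 1/(2*b)
T = 3060 (T = 1779 + 1281 = 3060)
m(x(G(-4, 4)), z(5)) - T = (-4*(-⅑*(-4))/(3 + 3*(-⅑*(-4))) + (½)/5) - 1*3060 = (-4*4/9/(3 + 3*(4/9)) + (½)*(⅕)) - 3060 = (-4*4/9/(3 + 4/3) + ⅒) - 3060 = (-4*4/9/13/3 + ⅒) - 3060 = (-4*4/9*3/13 + ⅒) - 3060 = (-16/39 + ⅒) - 3060 = -121/390 - 3060 = -1193521/390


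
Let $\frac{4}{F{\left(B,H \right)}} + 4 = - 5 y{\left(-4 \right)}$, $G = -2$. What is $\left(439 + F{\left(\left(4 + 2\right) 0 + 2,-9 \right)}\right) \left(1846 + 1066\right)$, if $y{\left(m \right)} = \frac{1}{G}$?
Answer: $\frac{3811808}{3} \approx 1.2706 \cdot 10^{6}$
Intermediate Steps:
$y{\left(m \right)} = - \frac{1}{2}$ ($y{\left(m \right)} = \frac{1}{-2} = - \frac{1}{2}$)
$F{\left(B,H \right)} = - \frac{8}{3}$ ($F{\left(B,H \right)} = \frac{4}{-4 - - \frac{5}{2}} = \frac{4}{-4 + \frac{5}{2}} = \frac{4}{- \frac{3}{2}} = 4 \left(- \frac{2}{3}\right) = - \frac{8}{3}$)
$\left(439 + F{\left(\left(4 + 2\right) 0 + 2,-9 \right)}\right) \left(1846 + 1066\right) = \left(439 - \frac{8}{3}\right) \left(1846 + 1066\right) = \frac{1309}{3} \cdot 2912 = \frac{3811808}{3}$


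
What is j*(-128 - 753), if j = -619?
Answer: 545339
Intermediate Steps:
j*(-128 - 753) = -619*(-128 - 753) = -619*(-881) = 545339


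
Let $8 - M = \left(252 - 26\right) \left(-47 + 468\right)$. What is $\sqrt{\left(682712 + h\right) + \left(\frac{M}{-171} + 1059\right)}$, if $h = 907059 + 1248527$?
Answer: $\frac{\sqrt{9226878515}}{57} \approx 1685.2$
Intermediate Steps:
$M = -95138$ ($M = 8 - \left(252 - 26\right) \left(-47 + 468\right) = 8 - 226 \cdot 421 = 8 - 95146 = -95138$)
$h = 2155586$
$\sqrt{\left(682712 + h\right) + \left(\frac{M}{-171} + 1059\right)} = \sqrt{\left(682712 + 2155586\right) + \left(\frac{1}{-171} \left(-95138\right) + 1059\right)} = \sqrt{2838298 + \left(\left(- \frac{1}{171}\right) \left(-95138\right) + 1059\right)} = \sqrt{2838298 + \left(\frac{95138}{171} + 1059\right)} = \sqrt{2838298 + \frac{276227}{171}} = \sqrt{\frac{485625185}{171}} = \frac{\sqrt{9226878515}}{57}$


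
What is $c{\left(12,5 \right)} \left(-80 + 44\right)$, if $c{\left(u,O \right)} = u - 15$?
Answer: $108$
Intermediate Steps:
$c{\left(u,O \right)} = -15 + u$ ($c{\left(u,O \right)} = u - 15 = -15 + u$)
$c{\left(12,5 \right)} \left(-80 + 44\right) = \left(-15 + 12\right) \left(-80 + 44\right) = \left(-3\right) \left(-36\right) = 108$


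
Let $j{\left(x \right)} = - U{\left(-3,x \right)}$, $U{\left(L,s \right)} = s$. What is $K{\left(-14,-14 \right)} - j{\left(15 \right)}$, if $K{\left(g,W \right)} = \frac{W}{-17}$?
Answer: $\frac{269}{17} \approx 15.824$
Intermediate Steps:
$K{\left(g,W \right)} = - \frac{W}{17}$ ($K{\left(g,W \right)} = W \left(- \frac{1}{17}\right) = - \frac{W}{17}$)
$j{\left(x \right)} = - x$
$K{\left(-14,-14 \right)} - j{\left(15 \right)} = \left(- \frac{1}{17}\right) \left(-14\right) - \left(-1\right) 15 = \frac{14}{17} - -15 = \frac{14}{17} + 15 = \frac{269}{17}$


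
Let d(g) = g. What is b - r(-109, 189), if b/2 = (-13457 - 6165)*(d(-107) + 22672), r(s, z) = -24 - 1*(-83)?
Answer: -885540919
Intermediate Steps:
r(s, z) = 59 (r(s, z) = -24 + 83 = 59)
b = -885540860 (b = 2*((-13457 - 6165)*(-107 + 22672)) = 2*(-19622*22565) = 2*(-442770430) = -885540860)
b - r(-109, 189) = -885540860 - 1*59 = -885540860 - 59 = -885540919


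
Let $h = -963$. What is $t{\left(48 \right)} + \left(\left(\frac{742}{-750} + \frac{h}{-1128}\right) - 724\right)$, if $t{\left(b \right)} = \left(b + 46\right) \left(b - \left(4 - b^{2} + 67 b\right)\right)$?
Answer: $- \frac{11606575121}{141000} \approx -82316.0$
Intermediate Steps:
$t{\left(b \right)} = \left(46 + b\right) \left(-4 + b^{2} - 66 b\right)$ ($t{\left(b \right)} = \left(46 + b\right) \left(b - \left(4 - b^{2} + 67 b\right)\right) = \left(46 + b\right) \left(-4 + b^{2} - 66 b\right)$)
$t{\left(48 \right)} + \left(\left(\frac{742}{-750} + \frac{h}{-1128}\right) - 724\right) = \left(-184 + 48^{3} - 145920 - 20 \cdot 48^{2}\right) + \left(\left(\frac{742}{-750} - \frac{963}{-1128}\right) - 724\right) = \left(-184 + 110592 - 145920 - 46080\right) + \left(\left(742 \left(- \frac{1}{750}\right) - - \frac{321}{376}\right) - 724\right) = \left(-184 + 110592 - 145920 - 46080\right) + \left(\left(- \frac{371}{375} + \frac{321}{376}\right) - 724\right) = -81592 - \frac{102103121}{141000} = - \frac{11606575121}{141000}$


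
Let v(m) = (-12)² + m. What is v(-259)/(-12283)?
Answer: 115/12283 ≈ 0.0093625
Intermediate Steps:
v(m) = 144 + m
v(-259)/(-12283) = (144 - 259)/(-12283) = -115*(-1/12283) = 115/12283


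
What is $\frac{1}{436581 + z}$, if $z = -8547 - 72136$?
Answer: $\frac{1}{355898} \approx 2.8098 \cdot 10^{-6}$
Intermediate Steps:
$z = -80683$ ($z = -8547 - 72136 = -80683$)
$\frac{1}{436581 + z} = \frac{1}{436581 - 80683} = \frac{1}{355898}$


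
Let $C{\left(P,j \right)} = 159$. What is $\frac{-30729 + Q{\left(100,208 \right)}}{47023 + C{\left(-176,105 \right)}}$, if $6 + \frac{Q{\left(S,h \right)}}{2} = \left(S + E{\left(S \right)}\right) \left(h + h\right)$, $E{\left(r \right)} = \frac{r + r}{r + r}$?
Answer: $\frac{53291}{47182} \approx 1.1295$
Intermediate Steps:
$E{\left(r \right)} = 1$ ($E{\left(r \right)} = \frac{2 r}{2 r} = 2 r \frac{1}{2 r} = 1$)
$Q{\left(S,h \right)} = -12 + 4 h \left(1 + S\right)$ ($Q{\left(S,h \right)} = -12 + 2 \left(S + 1\right) \left(h + h\right) = -12 + 2 \left(1 + S\right) 2 h = -12 + 2 \cdot 2 h \left(1 + S\right) = -12 + 4 h \left(1 + S\right)$)
$\frac{-30729 + Q{\left(100,208 \right)}}{47023 + C{\left(-176,105 \right)}} = \frac{-30729 + \left(-12 + 4 \cdot 208 + 4 \cdot 100 \cdot 208\right)}{47023 + 159} = \frac{-30729 + \left(-12 + 832 + 83200\right)}{47182} = \left(-30729 + 84020\right) \frac{1}{47182} = 53291 \cdot \frac{1}{47182} = \frac{53291}{47182}$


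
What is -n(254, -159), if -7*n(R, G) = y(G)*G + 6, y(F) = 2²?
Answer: -90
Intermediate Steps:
y(F) = 4
n(R, G) = -6/7 - 4*G/7 (n(R, G) = -(4*G + 6)/7 = -(6 + 4*G)/7 = -6/7 - 4*G/7)
-n(254, -159) = -(-6/7 - 4/7*(-159)) = -(-6/7 + 636/7) = -1*90 = -90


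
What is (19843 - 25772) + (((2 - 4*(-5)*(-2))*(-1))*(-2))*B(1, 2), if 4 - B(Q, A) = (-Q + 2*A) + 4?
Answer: -5701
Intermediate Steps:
B(Q, A) = Q - 2*A (B(Q, A) = 4 - ((-Q + 2*A) + 4) = 4 - (4 - Q + 2*A) = 4 + (-4 + Q - 2*A) = Q - 2*A)
(19843 - 25772) + (((2 - 4*(-5)*(-2))*(-1))*(-2))*B(1, 2) = (19843 - 25772) + (((2 - 4*(-5)*(-2))*(-1))*(-2))*(1 - 2*2) = -5929 + (((2 + 20*(-2))*(-1))*(-2))*(1 - 4) = -5929 + (((2 - 40)*(-1))*(-2))*(-3) = -5929 + (-38*(-1)*(-2))*(-3) = -5929 + (38*(-2))*(-3) = -5929 - 76*(-3) = -5929 + 228 = -5701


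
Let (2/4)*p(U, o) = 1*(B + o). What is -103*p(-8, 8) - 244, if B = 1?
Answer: -2098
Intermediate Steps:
p(U, o) = 2 + 2*o (p(U, o) = 2*(1*(1 + o)) = 2*(1 + o) = 2 + 2*o)
-103*p(-8, 8) - 244 = -103*(2 + 2*8) - 244 = -103*(2 + 16) - 244 = -103*18 - 244 = -1854 - 244 = -2098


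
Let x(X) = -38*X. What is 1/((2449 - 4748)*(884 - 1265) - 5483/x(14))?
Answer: 532/465994391 ≈ 1.1416e-6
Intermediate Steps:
1/((2449 - 4748)*(884 - 1265) - 5483/x(14)) = 1/((2449 - 4748)*(884 - 1265) - 5483/((-38*14))) = 1/(-2299*(-381) - 5483/(-532)) = 1/(875919 - 5483*(-1/532)) = 1/(875919 + 5483/532) = 1/(465994391/532) = 532/465994391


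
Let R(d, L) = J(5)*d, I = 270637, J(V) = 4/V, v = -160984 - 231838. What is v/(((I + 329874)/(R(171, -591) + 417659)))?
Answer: -820596908738/3002555 ≈ -2.7330e+5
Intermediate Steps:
v = -392822
R(d, L) = 4*d/5 (R(d, L) = (4/5)*d = (4*(⅕))*d = 4*d/5)
v/(((I + 329874)/(R(171, -591) + 417659))) = -392822*((⅘)*171 + 417659)/(270637 + 329874) = -392822/(600511/(684/5 + 417659)) = -392822/(600511/(2088979/5)) = -392822/(600511*(5/2088979)) = -392822/3002555/2088979 = -392822*2088979/3002555 = -820596908738/3002555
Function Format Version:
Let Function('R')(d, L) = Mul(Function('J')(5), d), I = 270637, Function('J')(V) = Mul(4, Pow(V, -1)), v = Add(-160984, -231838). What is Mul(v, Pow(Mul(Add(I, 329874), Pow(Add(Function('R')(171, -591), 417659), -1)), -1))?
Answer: Rational(-820596908738, 3002555) ≈ -2.7330e+5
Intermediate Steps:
v = -392822
Function('R')(d, L) = Mul(Rational(4, 5), d) (Function('R')(d, L) = Mul(Mul(4, Pow(5, -1)), d) = Mul(Mul(4, Rational(1, 5)), d) = Mul(Rational(4, 5), d))
Mul(v, Pow(Mul(Add(I, 329874), Pow(Add(Function('R')(171, -591), 417659), -1)), -1)) = Mul(-392822, Pow(Mul(Add(270637, 329874), Pow(Add(Mul(Rational(4, 5), 171), 417659), -1)), -1)) = Mul(-392822, Pow(Mul(600511, Pow(Add(Rational(684, 5), 417659), -1)), -1)) = Mul(-392822, Pow(Mul(600511, Pow(Rational(2088979, 5), -1)), -1)) = Mul(-392822, Pow(Mul(600511, Rational(5, 2088979)), -1)) = Mul(-392822, Pow(Rational(3002555, 2088979), -1)) = Mul(-392822, Rational(2088979, 3002555)) = Rational(-820596908738, 3002555)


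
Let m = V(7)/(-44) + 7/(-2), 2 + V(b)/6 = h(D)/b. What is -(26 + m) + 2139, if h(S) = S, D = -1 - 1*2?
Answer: 162945/77 ≈ 2116.2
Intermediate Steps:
D = -3 (D = -1 - 2 = -3)
V(b) = -12 - 18/b (V(b) = -12 + 6*(-3/b) = -12 - 18/b)
m = -244/77 (m = (-12 - 18/7)/(-44) + 7/(-2) = (-12 - 18*⅐)*(-1/44) + 7*(-½) = (-12 - 18/7)*(-1/44) - 7/2 = -102/7*(-1/44) - 7/2 = 51/154 - 7/2 = -244/77 ≈ -3.1688)
-(26 + m) + 2139 = -(26 - 244/77) + 2139 = -1*1758/77 + 2139 = -1758/77 + 2139 = 162945/77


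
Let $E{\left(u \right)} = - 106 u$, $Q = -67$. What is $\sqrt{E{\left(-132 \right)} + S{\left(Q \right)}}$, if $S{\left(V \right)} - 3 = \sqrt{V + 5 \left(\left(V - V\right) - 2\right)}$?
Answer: $\sqrt{13995 + i \sqrt{77}} \approx 118.3 + 0.0371 i$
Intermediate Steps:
$S{\left(V \right)} = 3 + \sqrt{-10 + V}$ ($S{\left(V \right)} = 3 + \sqrt{V + 5 \left(\left(V - V\right) - 2\right)} = 3 + \sqrt{V + 5 \left(0 - 2\right)} = 3 + \sqrt{V + 5 \left(-2\right)} = 3 + \sqrt{V - 10} = 3 + \sqrt{-10 + V}$)
$\sqrt{E{\left(-132 \right)} + S{\left(Q \right)}} = \sqrt{\left(-106\right) \left(-132\right) + \left(3 + \sqrt{-10 - 67}\right)} = \sqrt{13992 + \left(3 + \sqrt{-77}\right)} = \sqrt{13992 + \left(3 + i \sqrt{77}\right)} = \sqrt{13995 + i \sqrt{77}}$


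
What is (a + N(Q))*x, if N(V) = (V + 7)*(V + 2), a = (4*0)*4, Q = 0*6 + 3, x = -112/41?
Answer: -5600/41 ≈ -136.59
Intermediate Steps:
x = -112/41 (x = -112*1/41 = -112/41 ≈ -2.7317)
Q = 3 (Q = 0 + 3 = 3)
a = 0 (a = 0*4 = 0)
N(V) = (2 + V)*(7 + V) (N(V) = (7 + V)*(2 + V) = (2 + V)*(7 + V))
(a + N(Q))*x = (0 + (14 + 3**2 + 9*3))*(-112/41) = (0 + (14 + 9 + 27))*(-112/41) = (0 + 50)*(-112/41) = 50*(-112/41) = -5600/41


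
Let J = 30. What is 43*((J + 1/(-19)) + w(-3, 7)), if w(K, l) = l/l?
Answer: 25284/19 ≈ 1330.7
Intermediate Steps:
w(K, l) = 1
43*((J + 1/(-19)) + w(-3, 7)) = 43*((30 + 1/(-19)) + 1) = 43*((30 - 1/19) + 1) = 43*(569/19 + 1) = 43*(588/19) = 25284/19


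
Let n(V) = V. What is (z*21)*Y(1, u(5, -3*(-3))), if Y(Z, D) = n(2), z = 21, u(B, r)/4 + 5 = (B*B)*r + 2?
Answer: 882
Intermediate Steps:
u(B, r) = -12 + 4*r*B² (u(B, r) = -20 + 4*((B*B)*r + 2) = -20 + 4*(B²*r + 2) = -20 + 4*(r*B² + 2) = -20 + 4*(2 + r*B²) = -20 + (8 + 4*r*B²) = -12 + 4*r*B²)
Y(Z, D) = 2
(z*21)*Y(1, u(5, -3*(-3))) = (21*21)*2 = 441*2 = 882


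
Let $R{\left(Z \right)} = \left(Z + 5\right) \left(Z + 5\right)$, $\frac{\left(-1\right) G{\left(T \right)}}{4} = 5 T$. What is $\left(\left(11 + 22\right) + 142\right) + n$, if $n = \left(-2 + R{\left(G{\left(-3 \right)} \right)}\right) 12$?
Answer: $50851$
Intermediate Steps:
$G{\left(T \right)} = - 20 T$ ($G{\left(T \right)} = - 4 \cdot 5 T = - 20 T$)
$R{\left(Z \right)} = \left(5 + Z\right)^{2}$ ($R{\left(Z \right)} = \left(5 + Z\right) \left(5 + Z\right) = \left(5 + Z\right)^{2}$)
$n = 50676$ ($n = \left(-2 + \left(5 - -60\right)^{2}\right) 12 = \left(-2 + \left(5 + 60\right)^{2}\right) 12 = \left(-2 + 65^{2}\right) 12 = \left(-2 + 4225\right) 12 = 4223 \cdot 12 = 50676$)
$\left(\left(11 + 22\right) + 142\right) + n = \left(\left(11 + 22\right) + 142\right) + 50676 = \left(33 + 142\right) + 50676 = 175 + 50676 = 50851$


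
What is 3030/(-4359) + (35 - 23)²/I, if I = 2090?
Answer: -950834/1518385 ≈ -0.62621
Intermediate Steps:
3030/(-4359) + (35 - 23)²/I = 3030/(-4359) + (35 - 23)²/2090 = 3030*(-1/4359) + 12²*(1/2090) = -1010/1453 + 144*(1/2090) = -1010/1453 + 72/1045 = -950834/1518385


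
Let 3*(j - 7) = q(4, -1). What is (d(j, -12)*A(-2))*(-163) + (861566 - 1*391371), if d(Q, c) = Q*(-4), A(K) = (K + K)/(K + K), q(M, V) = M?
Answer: 1426885/3 ≈ 4.7563e+5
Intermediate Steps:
A(K) = 1 (A(K) = (2*K)/((2*K)) = (2*K)*(1/(2*K)) = 1)
j = 25/3 (j = 7 + (⅓)*4 = 7 + 4/3 = 25/3 ≈ 8.3333)
d(Q, c) = -4*Q
(d(j, -12)*A(-2))*(-163) + (861566 - 1*391371) = (-4*25/3*1)*(-163) + (861566 - 1*391371) = -100/3*1*(-163) + (861566 - 391371) = -100/3*(-163) + 470195 = 16300/3 + 470195 = 1426885/3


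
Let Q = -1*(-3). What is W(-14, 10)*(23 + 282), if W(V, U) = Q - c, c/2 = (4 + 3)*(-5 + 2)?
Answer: 13725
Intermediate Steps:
Q = 3
c = -42 (c = 2*((4 + 3)*(-5 + 2)) = 2*(7*(-3)) = 2*(-21) = -42)
W(V, U) = 45 (W(V, U) = 3 - 1*(-42) = 3 + 42 = 45)
W(-14, 10)*(23 + 282) = 45*(23 + 282) = 45*305 = 13725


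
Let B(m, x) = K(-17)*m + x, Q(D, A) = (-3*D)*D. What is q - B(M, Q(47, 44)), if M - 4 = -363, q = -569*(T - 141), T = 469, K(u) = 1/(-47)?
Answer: -8460594/47 ≈ -1.8001e+5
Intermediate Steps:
K(u) = -1/47
q = -186632 (q = -569*(469 - 141) = -569*328 = -186632)
M = -359 (M = 4 - 363 = -359)
Q(D, A) = -3*D²
B(m, x) = x - m/47 (B(m, x) = -m/47 + x = x - m/47)
q - B(M, Q(47, 44)) = -186632 - (-3*47² - 1/47*(-359)) = -186632 - (-3*2209 + 359/47) = -186632 - (-6627 + 359/47) = -186632 - 1*(-311110/47) = -186632 + 311110/47 = -8460594/47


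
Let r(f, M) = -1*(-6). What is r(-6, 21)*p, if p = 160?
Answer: 960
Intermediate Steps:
r(f, M) = 6
r(-6, 21)*p = 6*160 = 960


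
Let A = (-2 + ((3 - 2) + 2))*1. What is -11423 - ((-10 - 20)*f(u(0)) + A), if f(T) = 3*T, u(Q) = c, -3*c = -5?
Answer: -11274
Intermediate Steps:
c = 5/3 (c = -⅓*(-5) = 5/3 ≈ 1.6667)
u(Q) = 5/3
A = 1 (A = (-2 + (1 + 2))*1 = (-2 + 3)*1 = 1*1 = 1)
-11423 - ((-10 - 20)*f(u(0)) + A) = -11423 - ((-10 - 20)*(3*(5/3)) + 1) = -11423 - (-30*5 + 1) = -11423 - (-150 + 1) = -11423 - 1*(-149) = -11423 + 149 = -11274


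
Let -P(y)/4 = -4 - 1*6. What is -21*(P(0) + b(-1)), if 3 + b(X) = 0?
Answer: -777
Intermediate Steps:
b(X) = -3 (b(X) = -3 + 0 = -3)
P(y) = 40 (P(y) = -4*(-4 - 1*6) = -4*(-4 - 6) = -4*(-10) = 40)
-21*(P(0) + b(-1)) = -21*(40 - 3) = -21*37 = -777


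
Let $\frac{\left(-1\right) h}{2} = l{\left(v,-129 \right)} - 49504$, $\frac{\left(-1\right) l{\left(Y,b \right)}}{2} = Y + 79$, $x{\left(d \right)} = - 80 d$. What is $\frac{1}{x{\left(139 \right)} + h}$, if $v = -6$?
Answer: $\frac{1}{88180} \approx 1.134 \cdot 10^{-5}$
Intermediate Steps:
$l{\left(Y,b \right)} = -158 - 2 Y$ ($l{\left(Y,b \right)} = - 2 \left(Y + 79\right) = - 2 \left(79 + Y\right) = -158 - 2 Y$)
$h = 99300$ ($h = - 2 \left(\left(-158 - -12\right) - 49504\right) = - 2 \left(\left(-158 + 12\right) - 49504\right) = - 2 \left(-146 - 49504\right) = \left(-2\right) \left(-49650\right) = 99300$)
$\frac{1}{x{\left(139 \right)} + h} = \frac{1}{\left(-80\right) 139 + 99300} = \frac{1}{-11120 + 99300} = \frac{1}{88180}$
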